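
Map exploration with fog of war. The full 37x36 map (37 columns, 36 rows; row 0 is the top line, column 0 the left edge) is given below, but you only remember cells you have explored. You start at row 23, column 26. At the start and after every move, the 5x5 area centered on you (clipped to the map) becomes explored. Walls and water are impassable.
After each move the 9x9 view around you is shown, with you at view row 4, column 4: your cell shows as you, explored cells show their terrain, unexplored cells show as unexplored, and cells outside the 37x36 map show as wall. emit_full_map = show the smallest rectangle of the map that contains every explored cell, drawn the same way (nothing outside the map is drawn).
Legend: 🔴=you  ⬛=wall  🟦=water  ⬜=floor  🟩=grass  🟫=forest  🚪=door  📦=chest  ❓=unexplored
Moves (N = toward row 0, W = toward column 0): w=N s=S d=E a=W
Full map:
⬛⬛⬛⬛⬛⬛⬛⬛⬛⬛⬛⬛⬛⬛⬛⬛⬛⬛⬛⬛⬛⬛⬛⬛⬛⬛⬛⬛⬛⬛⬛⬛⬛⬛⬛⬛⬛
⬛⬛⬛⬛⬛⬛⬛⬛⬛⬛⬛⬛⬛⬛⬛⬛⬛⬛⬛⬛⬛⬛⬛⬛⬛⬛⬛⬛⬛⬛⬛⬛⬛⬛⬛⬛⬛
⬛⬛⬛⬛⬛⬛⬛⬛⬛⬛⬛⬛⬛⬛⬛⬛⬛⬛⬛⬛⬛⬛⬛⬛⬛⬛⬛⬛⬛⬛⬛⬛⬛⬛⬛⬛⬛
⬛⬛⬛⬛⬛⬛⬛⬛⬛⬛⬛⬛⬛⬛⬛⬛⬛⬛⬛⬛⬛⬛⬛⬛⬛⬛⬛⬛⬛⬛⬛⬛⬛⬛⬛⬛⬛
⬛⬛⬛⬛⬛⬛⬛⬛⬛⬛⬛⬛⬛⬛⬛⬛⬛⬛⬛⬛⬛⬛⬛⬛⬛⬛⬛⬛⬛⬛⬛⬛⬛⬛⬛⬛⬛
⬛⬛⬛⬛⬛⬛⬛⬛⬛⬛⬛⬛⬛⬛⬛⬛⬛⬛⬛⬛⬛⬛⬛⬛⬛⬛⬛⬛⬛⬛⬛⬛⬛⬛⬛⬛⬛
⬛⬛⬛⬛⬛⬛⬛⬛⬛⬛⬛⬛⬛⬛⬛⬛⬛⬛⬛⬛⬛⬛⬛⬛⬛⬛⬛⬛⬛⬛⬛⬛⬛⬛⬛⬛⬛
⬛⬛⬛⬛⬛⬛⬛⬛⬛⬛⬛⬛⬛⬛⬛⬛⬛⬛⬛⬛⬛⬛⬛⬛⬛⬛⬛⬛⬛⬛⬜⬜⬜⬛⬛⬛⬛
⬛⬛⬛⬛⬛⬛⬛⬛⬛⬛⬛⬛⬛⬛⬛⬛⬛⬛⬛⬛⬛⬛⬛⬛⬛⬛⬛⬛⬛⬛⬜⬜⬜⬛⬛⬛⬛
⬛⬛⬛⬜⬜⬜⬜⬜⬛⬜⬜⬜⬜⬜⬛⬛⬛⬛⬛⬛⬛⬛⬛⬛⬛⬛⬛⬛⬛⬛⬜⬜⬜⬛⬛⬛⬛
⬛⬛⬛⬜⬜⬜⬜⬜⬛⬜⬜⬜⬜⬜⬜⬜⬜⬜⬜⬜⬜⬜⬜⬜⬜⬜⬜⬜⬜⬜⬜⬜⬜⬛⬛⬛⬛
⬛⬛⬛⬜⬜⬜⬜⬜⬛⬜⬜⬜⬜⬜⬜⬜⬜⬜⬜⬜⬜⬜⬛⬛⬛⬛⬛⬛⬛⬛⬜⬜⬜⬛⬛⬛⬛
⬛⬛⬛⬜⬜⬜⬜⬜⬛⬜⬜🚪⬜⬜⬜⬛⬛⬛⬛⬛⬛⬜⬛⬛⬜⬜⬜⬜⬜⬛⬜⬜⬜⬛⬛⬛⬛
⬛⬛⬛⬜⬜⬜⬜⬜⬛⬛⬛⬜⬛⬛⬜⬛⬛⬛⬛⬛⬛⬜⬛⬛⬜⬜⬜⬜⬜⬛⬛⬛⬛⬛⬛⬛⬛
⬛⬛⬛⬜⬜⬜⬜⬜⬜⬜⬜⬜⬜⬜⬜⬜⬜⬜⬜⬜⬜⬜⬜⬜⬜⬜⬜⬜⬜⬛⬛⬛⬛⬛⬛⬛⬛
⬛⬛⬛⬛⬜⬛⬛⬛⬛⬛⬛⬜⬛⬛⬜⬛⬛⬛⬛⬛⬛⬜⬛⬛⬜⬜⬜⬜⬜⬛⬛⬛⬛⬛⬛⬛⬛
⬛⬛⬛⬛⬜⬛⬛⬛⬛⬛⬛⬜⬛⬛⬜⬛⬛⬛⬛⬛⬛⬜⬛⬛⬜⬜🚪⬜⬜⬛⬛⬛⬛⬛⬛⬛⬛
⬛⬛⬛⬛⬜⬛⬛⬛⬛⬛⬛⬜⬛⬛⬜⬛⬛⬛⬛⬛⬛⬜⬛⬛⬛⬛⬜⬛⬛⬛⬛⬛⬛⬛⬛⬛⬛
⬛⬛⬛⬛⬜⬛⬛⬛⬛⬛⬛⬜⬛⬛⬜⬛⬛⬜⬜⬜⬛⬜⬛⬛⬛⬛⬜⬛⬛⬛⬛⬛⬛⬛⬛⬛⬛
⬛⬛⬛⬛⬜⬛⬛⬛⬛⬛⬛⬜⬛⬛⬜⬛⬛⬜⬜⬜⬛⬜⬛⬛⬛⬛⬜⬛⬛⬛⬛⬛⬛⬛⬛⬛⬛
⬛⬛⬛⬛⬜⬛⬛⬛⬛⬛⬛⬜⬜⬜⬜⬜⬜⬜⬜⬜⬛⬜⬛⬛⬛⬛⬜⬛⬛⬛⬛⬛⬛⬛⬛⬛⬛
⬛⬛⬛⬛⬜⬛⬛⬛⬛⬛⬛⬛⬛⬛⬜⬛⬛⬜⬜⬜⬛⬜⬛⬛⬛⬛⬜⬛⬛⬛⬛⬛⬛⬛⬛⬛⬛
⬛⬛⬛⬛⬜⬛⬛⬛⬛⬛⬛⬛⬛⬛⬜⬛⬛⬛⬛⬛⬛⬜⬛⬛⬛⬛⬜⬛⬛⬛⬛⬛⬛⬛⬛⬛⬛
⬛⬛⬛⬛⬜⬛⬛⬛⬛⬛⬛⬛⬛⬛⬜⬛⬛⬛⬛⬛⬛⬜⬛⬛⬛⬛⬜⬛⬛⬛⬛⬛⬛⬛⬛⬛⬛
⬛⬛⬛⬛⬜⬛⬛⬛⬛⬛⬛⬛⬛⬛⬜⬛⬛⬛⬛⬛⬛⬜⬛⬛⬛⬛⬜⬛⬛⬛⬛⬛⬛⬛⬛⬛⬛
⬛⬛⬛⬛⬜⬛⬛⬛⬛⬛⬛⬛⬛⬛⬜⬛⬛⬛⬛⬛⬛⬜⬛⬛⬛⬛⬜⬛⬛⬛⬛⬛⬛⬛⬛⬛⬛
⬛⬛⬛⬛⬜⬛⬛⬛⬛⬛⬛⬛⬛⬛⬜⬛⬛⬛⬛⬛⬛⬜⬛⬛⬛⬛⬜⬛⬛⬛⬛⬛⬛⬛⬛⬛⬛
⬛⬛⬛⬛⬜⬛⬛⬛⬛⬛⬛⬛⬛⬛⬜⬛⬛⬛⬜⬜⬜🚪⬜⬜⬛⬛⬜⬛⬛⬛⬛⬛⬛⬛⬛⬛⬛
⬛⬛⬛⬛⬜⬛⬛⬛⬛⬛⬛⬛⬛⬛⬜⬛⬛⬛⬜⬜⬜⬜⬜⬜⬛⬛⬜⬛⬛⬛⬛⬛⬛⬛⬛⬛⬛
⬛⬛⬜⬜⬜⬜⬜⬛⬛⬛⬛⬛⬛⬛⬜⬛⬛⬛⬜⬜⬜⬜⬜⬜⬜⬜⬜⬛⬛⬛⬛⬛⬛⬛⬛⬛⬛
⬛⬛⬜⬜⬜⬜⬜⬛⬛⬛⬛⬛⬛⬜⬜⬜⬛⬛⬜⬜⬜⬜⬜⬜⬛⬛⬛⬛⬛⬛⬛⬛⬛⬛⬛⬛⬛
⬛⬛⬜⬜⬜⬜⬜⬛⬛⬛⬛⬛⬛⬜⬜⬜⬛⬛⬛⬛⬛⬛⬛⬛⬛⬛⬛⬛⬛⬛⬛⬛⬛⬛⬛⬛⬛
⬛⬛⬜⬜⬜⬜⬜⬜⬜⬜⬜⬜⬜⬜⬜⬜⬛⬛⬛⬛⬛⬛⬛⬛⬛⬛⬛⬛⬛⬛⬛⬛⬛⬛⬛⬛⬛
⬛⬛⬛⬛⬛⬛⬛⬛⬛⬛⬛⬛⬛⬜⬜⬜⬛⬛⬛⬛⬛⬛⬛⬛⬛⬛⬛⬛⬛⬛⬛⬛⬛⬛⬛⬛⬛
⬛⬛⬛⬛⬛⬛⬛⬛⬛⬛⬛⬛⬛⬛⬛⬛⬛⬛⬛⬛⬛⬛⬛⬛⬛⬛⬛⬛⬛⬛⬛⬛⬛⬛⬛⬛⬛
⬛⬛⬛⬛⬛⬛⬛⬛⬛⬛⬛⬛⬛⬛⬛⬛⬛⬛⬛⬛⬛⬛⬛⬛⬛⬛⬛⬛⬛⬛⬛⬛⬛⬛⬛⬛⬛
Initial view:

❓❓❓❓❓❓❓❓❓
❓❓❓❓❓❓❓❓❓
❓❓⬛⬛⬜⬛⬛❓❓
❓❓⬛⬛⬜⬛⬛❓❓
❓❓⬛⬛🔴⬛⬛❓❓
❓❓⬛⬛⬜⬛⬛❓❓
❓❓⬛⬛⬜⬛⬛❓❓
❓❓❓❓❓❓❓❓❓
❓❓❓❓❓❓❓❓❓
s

❓❓❓❓❓❓❓❓❓
❓❓⬛⬛⬜⬛⬛❓❓
❓❓⬛⬛⬜⬛⬛❓❓
❓❓⬛⬛⬜⬛⬛❓❓
❓❓⬛⬛🔴⬛⬛❓❓
❓❓⬛⬛⬜⬛⬛❓❓
❓❓⬛⬛⬜⬛⬛❓❓
❓❓❓❓❓❓❓❓❓
❓❓❓❓❓❓❓❓❓

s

❓❓⬛⬛⬜⬛⬛❓❓
❓❓⬛⬛⬜⬛⬛❓❓
❓❓⬛⬛⬜⬛⬛❓❓
❓❓⬛⬛⬜⬛⬛❓❓
❓❓⬛⬛🔴⬛⬛❓❓
❓❓⬛⬛⬜⬛⬛❓❓
❓❓⬛⬛⬜⬛⬛❓❓
❓❓❓❓❓❓❓❓❓
❓❓❓❓❓❓❓❓❓

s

❓❓⬛⬛⬜⬛⬛❓❓
❓❓⬛⬛⬜⬛⬛❓❓
❓❓⬛⬛⬜⬛⬛❓❓
❓❓⬛⬛⬜⬛⬛❓❓
❓❓⬛⬛🔴⬛⬛❓❓
❓❓⬛⬛⬜⬛⬛❓❓
❓❓⬛⬛⬜⬛⬛❓❓
❓❓❓❓❓❓❓❓❓
❓❓❓❓❓❓❓❓❓

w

❓❓⬛⬛⬜⬛⬛❓❓
❓❓⬛⬛⬜⬛⬛❓❓
❓❓⬛⬛⬜⬛⬛❓❓
❓❓⬛⬛⬜⬛⬛❓❓
❓❓⬛⬛🔴⬛⬛❓❓
❓❓⬛⬛⬜⬛⬛❓❓
❓❓⬛⬛⬜⬛⬛❓❓
❓❓⬛⬛⬜⬛⬛❓❓
❓❓❓❓❓❓❓❓❓


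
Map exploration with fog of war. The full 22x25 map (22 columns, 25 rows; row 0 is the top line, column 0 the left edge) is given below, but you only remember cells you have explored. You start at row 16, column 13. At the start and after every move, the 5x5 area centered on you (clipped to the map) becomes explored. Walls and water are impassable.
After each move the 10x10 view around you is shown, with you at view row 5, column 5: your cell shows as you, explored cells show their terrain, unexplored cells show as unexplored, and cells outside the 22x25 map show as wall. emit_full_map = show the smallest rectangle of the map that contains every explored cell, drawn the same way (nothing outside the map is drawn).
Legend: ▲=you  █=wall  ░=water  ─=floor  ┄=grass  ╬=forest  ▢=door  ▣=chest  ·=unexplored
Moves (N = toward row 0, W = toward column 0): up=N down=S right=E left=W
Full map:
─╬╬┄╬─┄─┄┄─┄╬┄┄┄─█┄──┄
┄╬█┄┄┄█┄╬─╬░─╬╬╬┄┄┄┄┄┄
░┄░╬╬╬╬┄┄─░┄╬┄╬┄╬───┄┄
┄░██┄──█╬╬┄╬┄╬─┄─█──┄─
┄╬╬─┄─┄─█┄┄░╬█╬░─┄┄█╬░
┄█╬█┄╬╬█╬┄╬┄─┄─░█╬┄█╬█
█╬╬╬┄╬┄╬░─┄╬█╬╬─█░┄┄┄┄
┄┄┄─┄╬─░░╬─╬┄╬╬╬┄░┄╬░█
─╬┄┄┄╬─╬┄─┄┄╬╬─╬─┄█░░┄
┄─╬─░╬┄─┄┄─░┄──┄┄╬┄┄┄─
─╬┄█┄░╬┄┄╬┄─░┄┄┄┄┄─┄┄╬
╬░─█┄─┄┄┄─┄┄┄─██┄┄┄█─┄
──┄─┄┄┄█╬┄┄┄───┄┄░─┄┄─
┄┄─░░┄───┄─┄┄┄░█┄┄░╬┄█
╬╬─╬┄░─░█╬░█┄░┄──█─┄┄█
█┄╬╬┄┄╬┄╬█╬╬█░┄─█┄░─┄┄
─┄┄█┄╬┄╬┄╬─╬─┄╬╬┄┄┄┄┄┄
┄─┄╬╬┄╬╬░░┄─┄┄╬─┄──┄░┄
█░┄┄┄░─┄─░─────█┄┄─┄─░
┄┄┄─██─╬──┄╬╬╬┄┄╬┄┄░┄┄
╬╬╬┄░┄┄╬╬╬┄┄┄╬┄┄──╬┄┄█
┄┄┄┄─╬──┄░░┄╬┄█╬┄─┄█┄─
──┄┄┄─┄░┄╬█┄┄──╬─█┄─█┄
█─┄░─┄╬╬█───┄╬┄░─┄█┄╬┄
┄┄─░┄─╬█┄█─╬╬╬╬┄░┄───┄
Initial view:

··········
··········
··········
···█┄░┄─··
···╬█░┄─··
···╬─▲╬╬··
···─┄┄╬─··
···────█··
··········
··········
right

··········
··········
··········
··█┄░┄──··
··╬█░┄─█··
··╬─┄▲╬┄··
··─┄┄╬─┄··
··────█┄··
··········
··········

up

··········
··········
··········
···┄┄░█┄··
··█┄░┄──··
··╬█░▲─█··
··╬─┄╬╬┄··
··─┄┄╬─┄··
··────█┄··
··········

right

··········
··········
··········
··┄┄░█┄┄··
·█┄░┄──█··
·╬█░┄▲█┄··
·╬─┄╬╬┄┄··
·─┄┄╬─┄─··
·────█┄···
··········

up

··········
··········
··········
···──┄┄░··
··┄┄░█┄┄··
·█┄░┄▲─█··
·╬█░┄─█┄··
·╬─┄╬╬┄┄··
·─┄┄╬─┄─··
·────█┄···

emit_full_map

··──┄┄░
·┄┄░█┄┄
█┄░┄▲─█
╬█░┄─█┄
╬─┄╬╬┄┄
─┄┄╬─┄─
────█┄·

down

··········
··········
···──┄┄░··
··┄┄░█┄┄··
·█┄░┄──█··
·╬█░┄▲█┄··
·╬─┄╬╬┄┄··
·─┄┄╬─┄─··
·────█┄···
··········

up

··········
··········
··········
···──┄┄░··
··┄┄░█┄┄··
·█┄░┄▲─█··
·╬█░┄─█┄··
·╬─┄╬╬┄┄··
·─┄┄╬─┄─··
·────█┄···

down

··········
··········
···──┄┄░··
··┄┄░█┄┄··
·█┄░┄──█··
·╬█░┄▲█┄··
·╬─┄╬╬┄┄··
·─┄┄╬─┄─··
·────█┄···
··········

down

··········
···──┄┄░··
··┄┄░█┄┄··
·█┄░┄──█··
·╬█░┄─█┄··
·╬─┄╬▲┄┄··
·─┄┄╬─┄─··
·────█┄┄··
··········
··········

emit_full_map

··──┄┄░
·┄┄░█┄┄
█┄░┄──█
╬█░┄─█┄
╬─┄╬▲┄┄
─┄┄╬─┄─
────█┄┄

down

···──┄┄░··
··┄┄░█┄┄··
·█┄░┄──█··
·╬█░┄─█┄··
·╬─┄╬╬┄┄··
·─┄┄╬▲┄─··
·────█┄┄··
···╬┄┄╬┄··
··········
··········

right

··──┄┄░···
·┄┄░█┄┄···
█┄░┄──█···
╬█░┄─█┄░··
╬─┄╬╬┄┄┄··
─┄┄╬─▲──··
────█┄┄─··
··╬┄┄╬┄┄··
··········
··········

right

·──┄┄░····
┄┄░█┄┄····
┄░┄──█····
█░┄─█┄░─··
─┄╬╬┄┄┄┄··
┄┄╬─┄▲─┄··
───█┄┄─┄··
·╬┄┄╬┄┄░··
··········
··········

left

··──┄┄░···
·┄┄░█┄┄···
█┄░┄──█···
╬█░┄─█┄░─·
╬─┄╬╬┄┄┄┄·
─┄┄╬─▲──┄·
────█┄┄─┄·
··╬┄┄╬┄┄░·
··········
··········

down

·┄┄░█┄┄···
█┄░┄──█···
╬█░┄─█┄░─·
╬─┄╬╬┄┄┄┄·
─┄┄╬─┄──┄·
────█▲┄─┄·
··╬┄┄╬┄┄░·
···┄┄──╬··
··········
··········

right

┄┄░█┄┄····
┄░┄──█····
█░┄─█┄░─··
─┄╬╬┄┄┄┄··
┄┄╬─┄──┄··
───█┄▲─┄··
·╬┄┄╬┄┄░··
··┄┄──╬┄··
··········
··········

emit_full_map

··──┄┄░··
·┄┄░█┄┄··
█┄░┄──█··
╬█░┄─█┄░─
╬─┄╬╬┄┄┄┄
─┄┄╬─┄──┄
────█┄▲─┄
··╬┄┄╬┄┄░
···┄┄──╬┄

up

·──┄┄░····
┄┄░█┄┄····
┄░┄──█····
█░┄─█┄░─··
─┄╬╬┄┄┄┄··
┄┄╬─┄▲─┄··
───█┄┄─┄··
·╬┄┄╬┄┄░··
··┄┄──╬┄··
··········

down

┄┄░█┄┄····
┄░┄──█····
█░┄─█┄░─··
─┄╬╬┄┄┄┄··
┄┄╬─┄──┄··
───█┄▲─┄··
·╬┄┄╬┄┄░··
··┄┄──╬┄··
··········
··········

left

·┄┄░█┄┄···
█┄░┄──█···
╬█░┄─█┄░─·
╬─┄╬╬┄┄┄┄·
─┄┄╬─┄──┄·
────█▲┄─┄·
··╬┄┄╬┄┄░·
···┄┄──╬┄·
··········
··········

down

█┄░┄──█···
╬█░┄─█┄░─·
╬─┄╬╬┄┄┄┄·
─┄┄╬─┄──┄·
────█┄┄─┄·
··╬┄┄▲┄┄░·
···┄┄──╬┄·
···█╬┄─┄··
··········
··········

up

·┄┄░█┄┄···
█┄░┄──█···
╬█░┄─█┄░─·
╬─┄╬╬┄┄┄┄·
─┄┄╬─┄──┄·
────█▲┄─┄·
··╬┄┄╬┄┄░·
···┄┄──╬┄·
···█╬┄─┄··
··········

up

··──┄┄░···
·┄┄░█┄┄···
█┄░┄──█···
╬█░┄─█┄░─·
╬─┄╬╬┄┄┄┄·
─┄┄╬─▲──┄·
────█┄┄─┄·
··╬┄┄╬┄┄░·
···┄┄──╬┄·
···█╬┄─┄··

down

·┄┄░█┄┄···
█┄░┄──█···
╬█░┄─█┄░─·
╬─┄╬╬┄┄┄┄·
─┄┄╬─┄──┄·
────█▲┄─┄·
··╬┄┄╬┄┄░·
···┄┄──╬┄·
···█╬┄─┄··
··········

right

┄┄░█┄┄····
┄░┄──█····
█░┄─█┄░─··
─┄╬╬┄┄┄┄··
┄┄╬─┄──┄··
───█┄▲─┄··
·╬┄┄╬┄┄░··
··┄┄──╬┄··
··█╬┄─┄···
··········

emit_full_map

··──┄┄░··
·┄┄░█┄┄··
█┄░┄──█··
╬█░┄─█┄░─
╬─┄╬╬┄┄┄┄
─┄┄╬─┄──┄
────█┄▲─┄
··╬┄┄╬┄┄░
···┄┄──╬┄
···█╬┄─┄·

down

┄░┄──█····
█░┄─█┄░─··
─┄╬╬┄┄┄┄··
┄┄╬─┄──┄··
───█┄┄─┄··
·╬┄┄╬▲┄░··
··┄┄──╬┄··
··█╬┄─┄█··
··········
··········

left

█┄░┄──█···
╬█░┄─█┄░─·
╬─┄╬╬┄┄┄┄·
─┄┄╬─┄──┄·
────█┄┄─┄·
··╬┄┄▲┄┄░·
···┄┄──╬┄·
···█╬┄─┄█·
··········
··········

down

╬█░┄─█┄░─·
╬─┄╬╬┄┄┄┄·
─┄┄╬─┄──┄·
────█┄┄─┄·
··╬┄┄╬┄┄░·
···┄┄▲─╬┄·
···█╬┄─┄█·
···─╬─█┄··
··········
··········

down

╬─┄╬╬┄┄┄┄·
─┄┄╬─┄──┄·
────█┄┄─┄·
··╬┄┄╬┄┄░·
···┄┄──╬┄·
···█╬▲─┄█·
···─╬─█┄··
···┄░─┄█··
··········
██████████

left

·╬─┄╬╬┄┄┄┄
·─┄┄╬─┄──┄
·────█┄┄─┄
···╬┄┄╬┄┄░
···╬┄┄──╬┄
···┄█▲┄─┄█
···──╬─█┄·
···╬┄░─┄█·
··········
██████████

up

·╬█░┄─█┄░─
·╬─┄╬╬┄┄┄┄
·─┄┄╬─┄──┄
·────█┄┄─┄
···╬┄┄╬┄┄░
···╬┄▲──╬┄
···┄█╬┄─┄█
···──╬─█┄·
···╬┄░─┄█·
··········

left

··╬█░┄─█┄░
··╬─┄╬╬┄┄┄
··─┄┄╬─┄──
··────█┄┄─
···╬╬┄┄╬┄┄
···┄╬▲┄──╬
···╬┄█╬┄─┄
···┄──╬─█┄
····╬┄░─┄█
··········

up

··█┄░┄──█·
··╬█░┄─█┄░
··╬─┄╬╬┄┄┄
··─┄┄╬─┄──
··────█┄┄─
···╬╬▲┄╬┄┄
···┄╬┄┄──╬
···╬┄█╬┄─┄
···┄──╬─█┄
····╬┄░─┄█

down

··╬█░┄─█┄░
··╬─┄╬╬┄┄┄
··─┄┄╬─┄──
··────█┄┄─
···╬╬┄┄╬┄┄
···┄╬▲┄──╬
···╬┄█╬┄─┄
···┄──╬─█┄
····╬┄░─┄█
··········

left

···╬█░┄─█┄
···╬─┄╬╬┄┄
···─┄┄╬─┄─
···────█┄┄
···╬╬╬┄┄╬┄
···┄┄▲┄┄──
···┄╬┄█╬┄─
···┄┄──╬─█
·····╬┄░─┄
··········

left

····╬█░┄─█
····╬─┄╬╬┄
····─┄┄╬─┄
···─────█┄
···┄╬╬╬┄┄╬
···┄┄▲╬┄┄─
···░┄╬┄█╬┄
···█┄┄──╬─
······╬┄░─
··········

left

·····╬█░┄─
·····╬─┄╬╬
·····─┄┄╬─
···░─────█
···─┄╬╬╬┄┄
···╬┄▲┄╬┄┄
···░░┄╬┄█╬
···╬█┄┄──╬
·······╬┄░
··········

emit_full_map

····──┄┄░··
···┄┄░█┄┄··
··█┄░┄──█··
··╬█░┄─█┄░─
··╬─┄╬╬┄┄┄┄
··─┄┄╬─┄──┄
░─────█┄┄─┄
─┄╬╬╬┄┄╬┄┄░
╬┄▲┄╬┄┄──╬┄
░░┄╬┄█╬┄─┄█
╬█┄┄──╬─█┄·
····╬┄░─┄█·


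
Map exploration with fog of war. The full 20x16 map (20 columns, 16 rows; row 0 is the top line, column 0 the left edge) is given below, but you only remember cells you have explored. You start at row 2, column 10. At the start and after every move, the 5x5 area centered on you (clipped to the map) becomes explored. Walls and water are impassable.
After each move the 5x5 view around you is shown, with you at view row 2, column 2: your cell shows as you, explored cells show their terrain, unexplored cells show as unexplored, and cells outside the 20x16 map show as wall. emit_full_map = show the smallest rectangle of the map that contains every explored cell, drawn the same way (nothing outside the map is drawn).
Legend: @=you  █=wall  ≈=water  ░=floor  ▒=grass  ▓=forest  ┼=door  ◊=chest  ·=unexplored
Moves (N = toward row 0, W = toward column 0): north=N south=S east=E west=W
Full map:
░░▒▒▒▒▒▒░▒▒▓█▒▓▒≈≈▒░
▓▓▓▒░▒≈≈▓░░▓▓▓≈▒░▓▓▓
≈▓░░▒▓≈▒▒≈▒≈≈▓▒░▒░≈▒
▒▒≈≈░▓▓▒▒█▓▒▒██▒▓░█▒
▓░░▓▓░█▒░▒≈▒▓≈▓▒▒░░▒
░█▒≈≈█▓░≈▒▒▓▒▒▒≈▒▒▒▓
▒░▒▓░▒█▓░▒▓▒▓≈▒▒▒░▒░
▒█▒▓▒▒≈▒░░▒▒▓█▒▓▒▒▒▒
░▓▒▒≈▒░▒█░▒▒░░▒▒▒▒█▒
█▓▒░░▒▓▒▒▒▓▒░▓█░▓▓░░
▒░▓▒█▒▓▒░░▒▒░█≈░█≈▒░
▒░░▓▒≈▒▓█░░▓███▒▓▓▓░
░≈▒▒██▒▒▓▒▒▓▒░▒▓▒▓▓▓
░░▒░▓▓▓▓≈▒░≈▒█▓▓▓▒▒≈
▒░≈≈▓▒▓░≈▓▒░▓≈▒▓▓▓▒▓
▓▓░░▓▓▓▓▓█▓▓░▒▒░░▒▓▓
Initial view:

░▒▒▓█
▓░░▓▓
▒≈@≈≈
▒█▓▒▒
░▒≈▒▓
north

█████
░▒▒▓█
▓░@▓▓
▒≈▒≈≈
▒█▓▒▒

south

░▒▒▓█
▓░░▓▓
▒≈@≈≈
▒█▓▒▒
░▒≈▒▓

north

█████
░▒▒▓█
▓░@▓▓
▒≈▒≈≈
▒█▓▒▒

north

█████
█████
░▒@▓█
▓░░▓▓
▒≈▒≈≈


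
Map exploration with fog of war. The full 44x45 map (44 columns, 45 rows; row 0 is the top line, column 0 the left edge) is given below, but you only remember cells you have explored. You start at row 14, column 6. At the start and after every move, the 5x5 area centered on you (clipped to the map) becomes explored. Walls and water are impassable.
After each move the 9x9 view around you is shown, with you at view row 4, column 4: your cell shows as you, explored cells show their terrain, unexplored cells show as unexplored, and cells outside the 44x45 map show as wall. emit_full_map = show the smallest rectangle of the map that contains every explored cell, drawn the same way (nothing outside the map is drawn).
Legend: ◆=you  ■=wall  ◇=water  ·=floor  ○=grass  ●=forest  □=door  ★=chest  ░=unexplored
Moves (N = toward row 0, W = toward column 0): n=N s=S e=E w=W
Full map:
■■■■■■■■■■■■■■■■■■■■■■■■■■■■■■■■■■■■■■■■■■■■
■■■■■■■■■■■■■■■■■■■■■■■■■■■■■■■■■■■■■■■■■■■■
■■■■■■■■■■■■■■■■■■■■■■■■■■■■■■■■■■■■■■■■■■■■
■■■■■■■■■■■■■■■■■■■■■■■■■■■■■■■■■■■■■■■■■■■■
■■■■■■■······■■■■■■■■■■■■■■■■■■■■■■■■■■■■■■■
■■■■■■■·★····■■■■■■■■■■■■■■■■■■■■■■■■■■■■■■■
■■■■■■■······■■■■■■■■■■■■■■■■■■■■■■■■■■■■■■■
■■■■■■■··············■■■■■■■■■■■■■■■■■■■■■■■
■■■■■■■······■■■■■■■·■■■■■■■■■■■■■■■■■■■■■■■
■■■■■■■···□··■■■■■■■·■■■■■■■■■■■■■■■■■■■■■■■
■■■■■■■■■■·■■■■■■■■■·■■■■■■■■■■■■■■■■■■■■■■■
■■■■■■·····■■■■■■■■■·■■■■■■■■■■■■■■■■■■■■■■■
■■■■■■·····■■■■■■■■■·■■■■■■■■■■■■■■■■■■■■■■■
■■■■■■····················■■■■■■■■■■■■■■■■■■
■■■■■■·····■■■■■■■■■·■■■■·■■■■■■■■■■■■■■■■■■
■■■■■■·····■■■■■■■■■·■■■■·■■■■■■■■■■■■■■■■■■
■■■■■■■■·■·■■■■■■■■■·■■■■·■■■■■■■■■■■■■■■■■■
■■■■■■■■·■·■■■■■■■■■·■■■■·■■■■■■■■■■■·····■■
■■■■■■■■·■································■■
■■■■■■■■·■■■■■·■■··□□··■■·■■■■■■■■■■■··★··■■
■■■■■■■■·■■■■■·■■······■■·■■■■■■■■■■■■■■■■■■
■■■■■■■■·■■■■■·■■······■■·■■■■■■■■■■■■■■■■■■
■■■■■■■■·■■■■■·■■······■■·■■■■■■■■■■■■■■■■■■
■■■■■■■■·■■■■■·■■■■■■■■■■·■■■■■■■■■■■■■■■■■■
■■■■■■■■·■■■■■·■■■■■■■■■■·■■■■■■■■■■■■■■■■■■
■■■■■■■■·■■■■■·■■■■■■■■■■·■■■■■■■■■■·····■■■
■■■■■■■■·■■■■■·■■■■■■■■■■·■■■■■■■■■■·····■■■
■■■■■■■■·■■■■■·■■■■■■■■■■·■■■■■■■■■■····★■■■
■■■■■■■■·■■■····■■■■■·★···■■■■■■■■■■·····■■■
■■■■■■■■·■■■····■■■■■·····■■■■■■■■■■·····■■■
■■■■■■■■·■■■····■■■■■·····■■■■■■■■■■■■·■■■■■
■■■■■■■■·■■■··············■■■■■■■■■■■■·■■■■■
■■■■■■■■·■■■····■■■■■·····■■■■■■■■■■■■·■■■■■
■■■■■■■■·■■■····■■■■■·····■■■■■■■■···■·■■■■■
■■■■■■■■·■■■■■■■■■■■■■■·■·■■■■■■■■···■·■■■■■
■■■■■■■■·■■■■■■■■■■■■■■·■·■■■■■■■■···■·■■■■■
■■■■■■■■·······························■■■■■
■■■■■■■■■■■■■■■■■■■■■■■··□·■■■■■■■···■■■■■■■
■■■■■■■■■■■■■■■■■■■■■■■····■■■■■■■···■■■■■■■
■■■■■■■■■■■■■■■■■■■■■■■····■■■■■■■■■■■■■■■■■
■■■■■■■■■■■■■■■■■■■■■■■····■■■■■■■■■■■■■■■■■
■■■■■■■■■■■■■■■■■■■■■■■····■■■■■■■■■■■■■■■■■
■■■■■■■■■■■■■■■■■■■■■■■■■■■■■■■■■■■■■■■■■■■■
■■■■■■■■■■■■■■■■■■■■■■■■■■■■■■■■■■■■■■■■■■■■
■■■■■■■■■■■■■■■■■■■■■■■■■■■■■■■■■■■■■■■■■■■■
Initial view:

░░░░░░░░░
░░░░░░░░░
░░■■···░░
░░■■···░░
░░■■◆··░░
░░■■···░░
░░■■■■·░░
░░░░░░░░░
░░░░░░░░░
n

░░░░░░░░░
░░░░░░░░░
░░■■···░░
░░■■···░░
░░■■◆··░░
░░■■···░░
░░■■···░░
░░■■■■·░░
░░░░░░░░░

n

░░░░░░░░░
░░░░░░░░░
░░■■■■■░░
░░■■···░░
░░■■◆··░░
░░■■···░░
░░■■···░░
░░■■···░░
░░■■■■·░░

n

░░░░░░░░░
░░░░░░░░░
░░■■■··░░
░░■■■■■░░
░░■■◆··░░
░░■■···░░
░░■■···░░
░░■■···░░
░░■■···░░

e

░░░░░░░░░
░░░░░░░░░
░■■■···░░
░■■■■■■░░
░■■·◆··░░
░■■····░░
░■■····░░
░■■···░░░
░■■···░░░

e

░░░░░░░░░
░░░░░░░░░
■■■···□░░
■■■■■■·░░
■■··◆··░░
■■·····░░
■■·····░░
■■···░░░░
■■···░░░░

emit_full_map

■■■···□
■■■■■■·
■■··◆··
■■·····
■■·····
■■···░░
■■···░░
■■■■·░░

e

░░░░░░░░░
░░░░░░░░░
■■···□·░░
■■■■■·■░░
■···◆·■░░
■·····■░░
■······░░
■···░░░░░
■···░░░░░

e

░░░░░░░░░
░░░░░░░░░
■···□··░░
■■■■·■■░░
····◆■■░░
·····■■░░
·······░░
···░░░░░░
···░░░░░░

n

░░░░░░░░░
░░░░░░░░░
░░·····░░
■···□··░░
■■■■◆■■░░
·····■■░░
·····■■░░
·······░░
···░░░░░░

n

░░░░░░░░░
░░░░░░░░░
░░·····░░
░░·····░░
■···◆··░░
■■■■·■■░░
·····■■░░
·····■■░░
·······░░

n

░░░░░░░░░
░░░░░░░░░
░░·····░░
░░·····░░
░░··◆··░░
■···□··░░
■■■■·■■░░
·····■■░░
·····■■░░

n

░░░░░░░░░
░░░░░░░░░
░░★····░░
░░·····░░
░░··◆··░░
░░·····░░
■···□··░░
■■■■·■■░░
·····■■░░

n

░░░░░░░░░
░░░░░░░░░
░░·····░░
░░★····░░
░░··◆··░░
░░·····░░
░░·····░░
■···□··░░
■■■■·■■░░

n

░░░░░░░░░
░░░░░░░░░
░░■■■■■░░
░░·····░░
░░★·◆··░░
░░·····░░
░░·····░░
░░·····░░
■···□··░░

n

░░░░░░░░░
░░░░░░░░░
░░■■■■■░░
░░■■■■■░░
░░··◆··░░
░░★····░░
░░·····░░
░░·····░░
░░·····░░

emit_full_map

░░░░■■■■■
░░░░■■■■■
░░░░··◆··
░░░░★····
░░░░·····
░░░░·····
░░░░·····
■■■···□··
■■■■■■·■■
■■·····■■
■■·····■■
■■·······
■■···░░░░
■■···░░░░
■■■■·░░░░

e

░░░░░░░░░
░░░░░░░░░
░■■■■■■░░
░■■■■■■░░
░···◆·■░░
░★····■░░
░·····■░░
░·····░░░
░·····░░░

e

░░░░░░░░░
░░░░░░░░░
■■■■■■■░░
■■■■■■■░░
····◆■■░░
★····■■░░
·····■■░░
·····░░░░
·····░░░░

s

░░░░░░░░░
■■■■■■■░░
■■■■■■■░░
·····■■░░
★···◆■■░░
·····■■░░
·······░░
·····░░░░
··□··░░░░

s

■■■■■■■░░
■■■■■■■░░
·····■■░░
★····■■░░
····◆■■░░
·······░░
·····■■░░
··□··░░░░
■■·■■░░░░

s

■■■■■■■░░
·····■■░░
★····■■░░
·····■■░░
····◆··░░
·····■■░░
··□··■■░░
■■·■■░░░░
···■■░░░░

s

·····■■░░
★····■■░░
·····■■░░
·······░░
····◆■■░░
··□··■■░░
■■·■■■■░░
···■■░░░░
···■■░░░░

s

★····■■░░
·····■■░░
·······░░
·····■■░░
··□·◆■■░░
■■·■■■■░░
···■■■■░░
···■■░░░░
·····░░░░

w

░★····■■░
░·····■■░
░·······░
░·····■■░
···□◆·■■░
■■■·■■■■░
····■■■■░
····■■░░░
······░░░

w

░░★····■■
░░·····■■
░░·······
░░·····■■
■···◆··■■
■■■■·■■■■
·····■■■■
·····■■░░
·······░░

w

░░░★····■
░░░·····■
░░·······
░░······■
■■··◆□··■
■■■■■·■■■
■·····■■■
■·····■■░
■·······░

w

░░░░★····
░░░░·····
░░■······
░░■······
■■■·◆·□··
■■■■■■·■■
■■·····■■
■■·····■■
■■·······

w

░░░░░★···
░░░░░····
░░■■·····
░░■■·····
░■■■◆··□·
░■■■■■■·■
░■■·····■
░■■·····■
░■■······

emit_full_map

░░░░■■■■■■■
░░░░■■■■■■■
░░░░·····■■
░░░░★····■■
░░░░·····■■
░■■········
░■■······■■
■■■◆··□··■■
■■■■■■·■■■■
■■·····■■■■
■■·····■■░░
■■·······░░
■■···░░░░░░
■■···░░░░░░
■■■■·░░░░░░

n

░░░░░····
░░░░░★···
░░■■·····
░░■■·····
░░■■◆····
░■■■···□·
░■■■■■■·■
░■■·····■
░■■·····■

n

░░░░░■■■■
░░░░░····
░░■■·★···
░░■■·····
░░■■◆····
░░■■·····
░■■■···□·
░■■■■■■·■
░■■·····■

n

░░░░░■■■■
░░░░░■■■■
░░■■·····
░░■■·★···
░░■■◆····
░░■■·····
░░■■·····
░■■■···□·
░■■■■■■·■

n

░░░░░░░░░
░░░░░■■■■
░░■■■■■■■
░░■■·····
░░■■◆★···
░░■■·····
░░■■·····
░░■■·····
░■■■···□·

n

░░░░░░░░░
░░░░░░░░░
░░■■■■■■■
░░■■■■■■■
░░■■◆····
░░■■·★···
░░■■·····
░░■■·····
░░■■·····

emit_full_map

░■■■■■■■■■■
░■■■■■■■■■■
░■■◆·····■■
░■■·★····■■
░■■······■■
░■■········
░■■······■■
■■■···□··■■
■■■■■■·■■■■
■■·····■■■■
■■·····■■░░
■■·······░░
■■···░░░░░░
■■···░░░░░░
■■■■·░░░░░░


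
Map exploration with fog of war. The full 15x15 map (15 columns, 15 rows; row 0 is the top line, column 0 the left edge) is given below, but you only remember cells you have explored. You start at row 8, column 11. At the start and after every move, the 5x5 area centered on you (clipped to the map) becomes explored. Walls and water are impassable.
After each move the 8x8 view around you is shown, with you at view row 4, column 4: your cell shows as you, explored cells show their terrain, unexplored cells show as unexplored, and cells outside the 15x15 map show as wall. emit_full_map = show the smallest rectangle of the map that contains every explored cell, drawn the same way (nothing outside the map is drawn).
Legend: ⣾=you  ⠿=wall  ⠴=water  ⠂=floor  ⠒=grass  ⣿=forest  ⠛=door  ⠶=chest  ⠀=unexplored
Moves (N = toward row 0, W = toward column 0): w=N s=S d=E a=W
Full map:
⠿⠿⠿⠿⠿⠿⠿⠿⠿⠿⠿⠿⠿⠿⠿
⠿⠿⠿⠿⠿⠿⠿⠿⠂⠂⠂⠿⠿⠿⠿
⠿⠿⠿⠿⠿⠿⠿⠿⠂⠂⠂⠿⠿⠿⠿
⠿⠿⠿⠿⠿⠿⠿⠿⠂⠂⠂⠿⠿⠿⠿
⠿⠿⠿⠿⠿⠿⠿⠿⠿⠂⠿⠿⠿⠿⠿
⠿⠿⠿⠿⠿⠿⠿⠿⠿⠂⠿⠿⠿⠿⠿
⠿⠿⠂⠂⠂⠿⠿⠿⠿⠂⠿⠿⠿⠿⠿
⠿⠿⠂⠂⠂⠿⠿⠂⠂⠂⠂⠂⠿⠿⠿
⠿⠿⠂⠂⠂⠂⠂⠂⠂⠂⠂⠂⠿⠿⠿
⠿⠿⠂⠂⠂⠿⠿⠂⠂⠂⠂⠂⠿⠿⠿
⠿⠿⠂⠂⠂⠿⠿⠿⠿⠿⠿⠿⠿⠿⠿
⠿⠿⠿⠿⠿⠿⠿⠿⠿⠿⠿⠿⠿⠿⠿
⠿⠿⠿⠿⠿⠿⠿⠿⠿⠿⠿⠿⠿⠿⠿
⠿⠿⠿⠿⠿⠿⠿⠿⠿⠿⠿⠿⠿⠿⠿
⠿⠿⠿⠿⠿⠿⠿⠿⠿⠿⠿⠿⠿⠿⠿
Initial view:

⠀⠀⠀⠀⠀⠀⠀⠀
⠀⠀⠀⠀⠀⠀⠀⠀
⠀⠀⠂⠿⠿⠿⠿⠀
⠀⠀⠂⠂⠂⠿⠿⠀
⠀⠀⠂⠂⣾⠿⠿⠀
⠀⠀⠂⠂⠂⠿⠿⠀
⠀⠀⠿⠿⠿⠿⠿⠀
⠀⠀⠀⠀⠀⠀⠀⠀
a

⠀⠀⠀⠀⠀⠀⠀⠀
⠀⠀⠀⠀⠀⠀⠀⠀
⠀⠀⠿⠂⠿⠿⠿⠿
⠀⠀⠂⠂⠂⠂⠿⠿
⠀⠀⠂⠂⣾⠂⠿⠿
⠀⠀⠂⠂⠂⠂⠿⠿
⠀⠀⠿⠿⠿⠿⠿⠿
⠀⠀⠀⠀⠀⠀⠀⠀

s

⠀⠀⠀⠀⠀⠀⠀⠀
⠀⠀⠿⠂⠿⠿⠿⠿
⠀⠀⠂⠂⠂⠂⠿⠿
⠀⠀⠂⠂⠂⠂⠿⠿
⠀⠀⠂⠂⣾⠂⠿⠿
⠀⠀⠿⠿⠿⠿⠿⠿
⠀⠀⠿⠿⠿⠿⠿⠀
⠀⠀⠀⠀⠀⠀⠀⠀

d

⠀⠀⠀⠀⠀⠀⠀⠀
⠀⠿⠂⠿⠿⠿⠿⠀
⠀⠂⠂⠂⠂⠿⠿⠀
⠀⠂⠂⠂⠂⠿⠿⠀
⠀⠂⠂⠂⣾⠿⠿⠀
⠀⠿⠿⠿⠿⠿⠿⠀
⠀⠿⠿⠿⠿⠿⠿⠀
⠀⠀⠀⠀⠀⠀⠀⠀

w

⠀⠀⠀⠀⠀⠀⠀⠀
⠀⠀⠀⠀⠀⠀⠀⠀
⠀⠿⠂⠿⠿⠿⠿⠀
⠀⠂⠂⠂⠂⠿⠿⠀
⠀⠂⠂⠂⣾⠿⠿⠀
⠀⠂⠂⠂⠂⠿⠿⠀
⠀⠿⠿⠿⠿⠿⠿⠀
⠀⠿⠿⠿⠿⠿⠿⠀

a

⠀⠀⠀⠀⠀⠀⠀⠀
⠀⠀⠀⠀⠀⠀⠀⠀
⠀⠀⠿⠂⠿⠿⠿⠿
⠀⠀⠂⠂⠂⠂⠿⠿
⠀⠀⠂⠂⣾⠂⠿⠿
⠀⠀⠂⠂⠂⠂⠿⠿
⠀⠀⠿⠿⠿⠿⠿⠿
⠀⠀⠿⠿⠿⠿⠿⠿

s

⠀⠀⠀⠀⠀⠀⠀⠀
⠀⠀⠿⠂⠿⠿⠿⠿
⠀⠀⠂⠂⠂⠂⠿⠿
⠀⠀⠂⠂⠂⠂⠿⠿
⠀⠀⠂⠂⣾⠂⠿⠿
⠀⠀⠿⠿⠿⠿⠿⠿
⠀⠀⠿⠿⠿⠿⠿⠿
⠀⠀⠀⠀⠀⠀⠀⠀

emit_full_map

⠿⠂⠿⠿⠿⠿
⠂⠂⠂⠂⠿⠿
⠂⠂⠂⠂⠿⠿
⠂⠂⣾⠂⠿⠿
⠿⠿⠿⠿⠿⠿
⠿⠿⠿⠿⠿⠿

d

⠀⠀⠀⠀⠀⠀⠀⠀
⠀⠿⠂⠿⠿⠿⠿⠀
⠀⠂⠂⠂⠂⠿⠿⠀
⠀⠂⠂⠂⠂⠿⠿⠀
⠀⠂⠂⠂⣾⠿⠿⠀
⠀⠿⠿⠿⠿⠿⠿⠀
⠀⠿⠿⠿⠿⠿⠿⠀
⠀⠀⠀⠀⠀⠀⠀⠀

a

⠀⠀⠀⠀⠀⠀⠀⠀
⠀⠀⠿⠂⠿⠿⠿⠿
⠀⠀⠂⠂⠂⠂⠿⠿
⠀⠀⠂⠂⠂⠂⠿⠿
⠀⠀⠂⠂⣾⠂⠿⠿
⠀⠀⠿⠿⠿⠿⠿⠿
⠀⠀⠿⠿⠿⠿⠿⠿
⠀⠀⠀⠀⠀⠀⠀⠀

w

⠀⠀⠀⠀⠀⠀⠀⠀
⠀⠀⠀⠀⠀⠀⠀⠀
⠀⠀⠿⠂⠿⠿⠿⠿
⠀⠀⠂⠂⠂⠂⠿⠿
⠀⠀⠂⠂⣾⠂⠿⠿
⠀⠀⠂⠂⠂⠂⠿⠿
⠀⠀⠿⠿⠿⠿⠿⠿
⠀⠀⠿⠿⠿⠿⠿⠿

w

⠀⠀⠀⠀⠀⠀⠀⠀
⠀⠀⠀⠀⠀⠀⠀⠀
⠀⠀⠿⠂⠿⠿⠿⠀
⠀⠀⠿⠂⠿⠿⠿⠿
⠀⠀⠂⠂⣾⠂⠿⠿
⠀⠀⠂⠂⠂⠂⠿⠿
⠀⠀⠂⠂⠂⠂⠿⠿
⠀⠀⠿⠿⠿⠿⠿⠿

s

⠀⠀⠀⠀⠀⠀⠀⠀
⠀⠀⠿⠂⠿⠿⠿⠀
⠀⠀⠿⠂⠿⠿⠿⠿
⠀⠀⠂⠂⠂⠂⠿⠿
⠀⠀⠂⠂⣾⠂⠿⠿
⠀⠀⠂⠂⠂⠂⠿⠿
⠀⠀⠿⠿⠿⠿⠿⠿
⠀⠀⠿⠿⠿⠿⠿⠿

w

⠀⠀⠀⠀⠀⠀⠀⠀
⠀⠀⠀⠀⠀⠀⠀⠀
⠀⠀⠿⠂⠿⠿⠿⠀
⠀⠀⠿⠂⠿⠿⠿⠿
⠀⠀⠂⠂⣾⠂⠿⠿
⠀⠀⠂⠂⠂⠂⠿⠿
⠀⠀⠂⠂⠂⠂⠿⠿
⠀⠀⠿⠿⠿⠿⠿⠿

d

⠀⠀⠀⠀⠀⠀⠀⠀
⠀⠀⠀⠀⠀⠀⠀⠀
⠀⠿⠂⠿⠿⠿⠿⠀
⠀⠿⠂⠿⠿⠿⠿⠀
⠀⠂⠂⠂⣾⠿⠿⠀
⠀⠂⠂⠂⠂⠿⠿⠀
⠀⠂⠂⠂⠂⠿⠿⠀
⠀⠿⠿⠿⠿⠿⠿⠀

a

⠀⠀⠀⠀⠀⠀⠀⠀
⠀⠀⠀⠀⠀⠀⠀⠀
⠀⠀⠿⠂⠿⠿⠿⠿
⠀⠀⠿⠂⠿⠿⠿⠿
⠀⠀⠂⠂⣾⠂⠿⠿
⠀⠀⠂⠂⠂⠂⠿⠿
⠀⠀⠂⠂⠂⠂⠿⠿
⠀⠀⠿⠿⠿⠿⠿⠿

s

⠀⠀⠀⠀⠀⠀⠀⠀
⠀⠀⠿⠂⠿⠿⠿⠿
⠀⠀⠿⠂⠿⠿⠿⠿
⠀⠀⠂⠂⠂⠂⠿⠿
⠀⠀⠂⠂⣾⠂⠿⠿
⠀⠀⠂⠂⠂⠂⠿⠿
⠀⠀⠿⠿⠿⠿⠿⠿
⠀⠀⠿⠿⠿⠿⠿⠿

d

⠀⠀⠀⠀⠀⠀⠀⠀
⠀⠿⠂⠿⠿⠿⠿⠀
⠀⠿⠂⠿⠿⠿⠿⠀
⠀⠂⠂⠂⠂⠿⠿⠀
⠀⠂⠂⠂⣾⠿⠿⠀
⠀⠂⠂⠂⠂⠿⠿⠀
⠀⠿⠿⠿⠿⠿⠿⠀
⠀⠿⠿⠿⠿⠿⠿⠀

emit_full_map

⠿⠂⠿⠿⠿⠿
⠿⠂⠿⠿⠿⠿
⠂⠂⠂⠂⠿⠿
⠂⠂⠂⣾⠿⠿
⠂⠂⠂⠂⠿⠿
⠿⠿⠿⠿⠿⠿
⠿⠿⠿⠿⠿⠿

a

⠀⠀⠀⠀⠀⠀⠀⠀
⠀⠀⠿⠂⠿⠿⠿⠿
⠀⠀⠿⠂⠿⠿⠿⠿
⠀⠀⠂⠂⠂⠂⠿⠿
⠀⠀⠂⠂⣾⠂⠿⠿
⠀⠀⠂⠂⠂⠂⠿⠿
⠀⠀⠿⠿⠿⠿⠿⠿
⠀⠀⠿⠿⠿⠿⠿⠿

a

⠀⠀⠀⠀⠀⠀⠀⠀
⠀⠀⠀⠿⠂⠿⠿⠿
⠀⠀⠿⠿⠂⠿⠿⠿
⠀⠀⠂⠂⠂⠂⠂⠿
⠀⠀⠂⠂⣾⠂⠂⠿
⠀⠀⠂⠂⠂⠂⠂⠿
⠀⠀⠿⠿⠿⠿⠿⠿
⠀⠀⠀⠿⠿⠿⠿⠿

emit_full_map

⠀⠿⠂⠿⠿⠿⠿
⠿⠿⠂⠿⠿⠿⠿
⠂⠂⠂⠂⠂⠿⠿
⠂⠂⣾⠂⠂⠿⠿
⠂⠂⠂⠂⠂⠿⠿
⠿⠿⠿⠿⠿⠿⠿
⠀⠿⠿⠿⠿⠿⠿
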